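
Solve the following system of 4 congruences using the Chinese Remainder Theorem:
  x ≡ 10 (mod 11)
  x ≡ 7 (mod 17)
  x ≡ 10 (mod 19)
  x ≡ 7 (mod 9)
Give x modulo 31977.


Product of moduli M = 11 · 17 · 19 · 9 = 31977.
Merge one congruence at a time:
  Start: x ≡ 10 (mod 11).
  Combine with x ≡ 7 (mod 17); new modulus lcm = 187.
    Write x = 10 + 11·t and substitute into x ≡ 7 (mod 17): 11·t ≡ 7 − 10 = -3 (mod 17).
    Reduce coefficients mod 17: 11·t ≡ 14 (mod 17).
    The inverse of 11 mod 17 is 14 (since 11·14 = 154 = 9·17 + 1), so t ≡ 14·14 = 196 ≡ 9 (mod 17).
    Then x = 10 + 11·9 = 109, valid modulo lcm(11, 17) = 187: x ≡ 109 (mod 187).
  Combine with x ≡ 10 (mod 19); new modulus lcm = 3553.
    Write x = 109 + 187·t and substitute into x ≡ 10 (mod 19): 187·t ≡ 10 − 109 = -99 (mod 19).
    Reduce coefficients mod 19: 16·t ≡ 15 (mod 19).
    The inverse of 16 mod 19 is 6 (since 16·6 = 96 = 5·19 + 1), so t ≡ 6·15 = 90 ≡ 14 (mod 19).
    Then x = 109 + 187·14 = 2727, valid modulo lcm(187, 19) = 3553: x ≡ 2727 (mod 3553).
  Combine with x ≡ 7 (mod 9); new modulus lcm = 31977.
    Write x = 2727 + 3553·t and substitute into x ≡ 7 (mod 9): 3553·t ≡ 7 − 2727 = -2720 (mod 9).
    Reduce coefficients mod 9: 7·t ≡ 7 (mod 9).
    The inverse of 7 mod 9 is 4 (since 7·4 = 28 = 3·9 + 1), so t ≡ 4·7 = 28 ≡ 1 (mod 9).
    Then x = 2727 + 3553·1 = 6280, valid modulo lcm(3553, 9) = 31977: x ≡ 6280 (mod 31977).
Verify against each original: 6280 mod 11 = 10, 6280 mod 17 = 7, 6280 mod 19 = 10, 6280 mod 9 = 7.

x ≡ 6280 (mod 31977).


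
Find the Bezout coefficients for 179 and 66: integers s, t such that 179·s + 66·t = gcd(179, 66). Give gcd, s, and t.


Euclidean algorithm on (179, 66) — divide until remainder is 0:
  179 = 2 · 66 + 47
  66 = 1 · 47 + 19
  47 = 2 · 19 + 9
  19 = 2 · 9 + 1
  9 = 9 · 1 + 0
gcd(179, 66) = 1.
Track Bezout coefficients alongside the remainders: start with r₀ = 179 = a·1 + b·0 (s = 1, t = 0) and r₁ = 66 = a·0 + b·1 (s = 0, t = 1); each new remainder r_{k+1} = r_{k-1} − q_k·r_k inherits s_{k+1} = s_{k-1} − q_k·s_k, t_{k+1} = t_{k-1} − q_k·t_k, so r_k = a·s_k + b·t_k at every step:
  q = 2: r = 47, s = 1 − 2·0 = 1, t = 0 − 2·1 = -2  (check: 179·1 + 66·(-2) = 47)
  q = 1: r = 19, s = 0 − 1·1 = -1, t = 1 − 1·(-2) = 3  (check: 179·(-1) + 66·3 = 19)
  q = 2: r = 9, s = 1 − 2·(-1) = 3, t = -2 − 2·3 = -8  (check: 179·3 + 66·(-8) = 9)
  q = 2: r = 1, s = -1 − 2·3 = -7, t = 3 − 2·(-8) = 19  (check: 179·(-7) + 66·19 = 1)
The row with r = 1 (the gcd) gives the Bezout coefficients s = -7, t = 19.
Result: 179 · (-7) + 66 · (19) = 1.

gcd(179, 66) = 1; s = -7, t = 19 (check: 179·(-7) + 66·19 = 1).


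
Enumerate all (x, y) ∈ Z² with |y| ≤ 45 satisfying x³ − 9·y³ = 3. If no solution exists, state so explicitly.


The equation is x³ - 9y³ = 3. For fixed y, x³ = 9·y³ + 3, so a solution requires the RHS to be a perfect cube.
Strategy: iterate y from -45 to 45, compute RHS = 9·y³ + 3, and check whether it is a (positive or negative) perfect cube.
Check small values of y:
  y = 0: RHS = 3 is not a perfect cube.
  y = 1: RHS = 12 is not a perfect cube.
  y = -1: RHS = -6 is not a perfect cube.
  y = 2: RHS = 75 is not a perfect cube.
  y = -2: RHS = -69 is not a perfect cube.
  y = 3: RHS = 246 is not a perfect cube.
  y = -3: RHS = -240 is not a perfect cube.
Continuing the search up to |y| = 45 finds no solutions either.
No (x, y) in the scanned range satisfies the equation.

No integer solutions with |y| ≤ 45.


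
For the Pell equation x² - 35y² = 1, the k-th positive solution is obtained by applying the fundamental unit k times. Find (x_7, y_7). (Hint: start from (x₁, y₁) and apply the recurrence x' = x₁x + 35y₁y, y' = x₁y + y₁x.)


Step 1: Find the fundamental solution (x₁, y₁) of x² - 35y² = 1.
  Expand √35 as a continued fraction. a₀ = ⌊√35⌋ = 5; iterate m_{k+1} = d_k·a_k − m_k, d_{k+1} = (35 − m_{k+1}²)/d_k, a_{k+1} = ⌊(a₀ + m_{k+1})/d_{k+1}⌋ (starting m₀ = 0, d₀ = 1), with convergents p_k = a_k·p_{k-1} + p_{k-2}, q_k = a_k·q_{k-1} + q_{k-2} (p₋₁ = 1, q₋₁ = 0):
  k = 0: a₀ = 5; p₀/q₀ = 5/1; p₀² − 35·q₀² = 25 − 35 = -10.
  k = 1: m = 5, d = 10, a = ⌊(5 + 5)/10⌋ = 1; p/q = (1·5 + 1)/(1·1 + 0) = 6/1; p² − 35·q² = 36 − 35 = 1.
  The first convergent with p² − 35·q² = 1 gives the fundamental solution (x₁, y₁) = (6, 1).
Step 2: Apply the recurrence (x_{n+1}, y_{n+1}) = (x₁x_n + 35y₁y_n, x₁y_n + y₁x_n) repeatedly.
  From (x_1, y_1) = (6, 1): x_2 = 6·6 + 35·1·1 = 71; y_2 = 6·1 + 1·6 = 12.
  From (x_2, y_2) = (71, 12): x_3 = 6·71 + 35·1·12 = 846; y_3 = 6·12 + 1·71 = 143.
  From (x_3, y_3) = (846, 143): x_4 = 6·846 + 35·1·143 = 10081; y_4 = 6·143 + 1·846 = 1704.
  From (x_4, y_4) = (10081, 1704): x_5 = 6·10081 + 35·1·1704 = 120126; y_5 = 6·1704 + 1·10081 = 20305.
  From (x_5, y_5) = (120126, 20305): x_6 = 6·120126 + 35·1·20305 = 1431431; y_6 = 6·20305 + 1·120126 = 241956.
  From (x_6, y_6) = (1431431, 241956): x_7 = 6·1431431 + 35·1·241956 = 17057046; y_7 = 6·241956 + 1·1431431 = 2883167.
Step 3: Verify x_7² - 35·y_7² = 290942818246116 - 290942818246115 = 1 (should be 1). ✓

(x_1, y_1) = (6, 1); (x_7, y_7) = (17057046, 2883167).


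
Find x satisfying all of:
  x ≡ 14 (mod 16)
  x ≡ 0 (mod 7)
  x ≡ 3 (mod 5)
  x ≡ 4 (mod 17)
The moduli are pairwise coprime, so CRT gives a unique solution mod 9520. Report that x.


Product of moduli M = 16 · 7 · 5 · 17 = 9520.
Merge one congruence at a time:
  Start: x ≡ 14 (mod 16).
  Combine with x ≡ 0 (mod 7); new modulus lcm = 112.
    Write x = 14 + 16·t and substitute into x ≡ 0 (mod 7): 16·t ≡ 0 − 14 = -14 (mod 7).
    Reduce coefficients mod 7: 2·t ≡ 0 (mod 7).
    The inverse of 2 mod 7 is 4 (since 2·4 = 8 = 1·7 + 1), so t ≡ 4·0 = 0 ≡ 0 (mod 7).
    Then x = 14 + 16·0 = 14, valid modulo lcm(16, 7) = 112: x ≡ 14 (mod 112).
  Combine with x ≡ 3 (mod 5); new modulus lcm = 560.
    Write x = 14 + 112·t and substitute into x ≡ 3 (mod 5): 112·t ≡ 3 − 14 = -11 (mod 5).
    Reduce coefficients mod 5: 2·t ≡ 4 (mod 5).
    The inverse of 2 mod 5 is 3 (since 2·3 = 6 = 1·5 + 1), so t ≡ 3·4 = 12 ≡ 2 (mod 5).
    Then x = 14 + 112·2 = 238, valid modulo lcm(112, 5) = 560: x ≡ 238 (mod 560).
  Combine with x ≡ 4 (mod 17); new modulus lcm = 9520.
    Write x = 238 + 560·t and substitute into x ≡ 4 (mod 17): 560·t ≡ 4 − 238 = -234 (mod 17).
    Reduce coefficients mod 17: 16·t ≡ 4 (mod 17).
    The inverse of 16 mod 17 is 16 (since 16·16 = 256 = 15·17 + 1), so t ≡ 16·4 = 64 ≡ 13 (mod 17).
    Then x = 238 + 560·13 = 7518, valid modulo lcm(560, 17) = 9520: x ≡ 7518 (mod 9520).
Verify against each original: 7518 mod 16 = 14, 7518 mod 7 = 0, 7518 mod 5 = 3, 7518 mod 17 = 4.

x ≡ 7518 (mod 9520).


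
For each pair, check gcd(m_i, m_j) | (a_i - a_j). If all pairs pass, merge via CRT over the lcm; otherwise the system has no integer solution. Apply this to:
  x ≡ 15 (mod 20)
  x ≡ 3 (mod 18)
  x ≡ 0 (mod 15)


Moduli 20, 18, 15 are not pairwise coprime, so CRT works modulo lcm(m_i) when all pairwise compatibility conditions hold.
Pairwise compatibility: gcd(m_i, m_j) must divide a_i - a_j for every pair.
Merge one congruence at a time:
  Start: x ≡ 15 (mod 20).
  Combine with x ≡ 3 (mod 18): gcd(20, 18) = 2; 3 - 15 = -12, which IS divisible by 2, so compatible.
    Write x = 15 + 20·t and substitute into x ≡ 3 (mod 18): 20·t ≡ 3 − 15 = -12 (mod 18).
    Divide the congruence (and modulus) by g = 2: 10·t ≡ -6 (mod 9).
    Reduce coefficients mod 9: 1·t ≡ 3 (mod 9).
    So t ≡ 3 (mod 9).
    Then x = 15 + 20·3 = 75, valid modulo lcm(20, 18) = 180: x ≡ 75 (mod 180).
  Combine with x ≡ 0 (mod 15): gcd(180, 15) = 15; 0 - 75 = -75, which IS divisible by 15, so compatible.
    Write x = 75 + 180·t and substitute into x ≡ 0 (mod 15): 180·t ≡ 0 − 75 = -75 (mod 15).
    Divide the congruence (and modulus) by g = 15: 12·t ≡ -5 (mod 1).
    Modulo 1 every t works; take t = 0.
    Then x = 75 + 180·0 = 75, valid modulo lcm(180, 15) = 180: x ≡ 75 (mod 180).
Verify: 75 mod 20 = 15, 75 mod 18 = 3, 75 mod 15 = 0.

x ≡ 75 (mod 180).


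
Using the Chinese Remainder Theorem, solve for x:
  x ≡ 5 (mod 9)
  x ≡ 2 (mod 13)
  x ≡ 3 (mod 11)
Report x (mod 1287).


Moduli 9, 13, 11 are pairwise coprime; by CRT there is a unique solution modulo M = 9 · 13 · 11 = 1287.
Solve pairwise, accumulating the modulus:
  Start with x ≡ 5 (mod 9).
  Combine with x ≡ 2 (mod 13): since gcd(9, 13) = 1, we get a unique residue mod 117.
    Write x = 5 + 9·t and substitute into x ≡ 2 (mod 13): 9·t ≡ 2 − 5 = -3 (mod 13).
    Reduce coefficients mod 13: 9·t ≡ 10 (mod 13).
    The inverse of 9 mod 13 is 3 (since 9·3 = 27 = 2·13 + 1), so t ≡ 3·10 = 30 ≡ 4 (mod 13).
    Then x = 5 + 9·4 = 41, valid modulo lcm(9, 13) = 117: x ≡ 41 (mod 117).
  Combine with x ≡ 3 (mod 11): since gcd(117, 11) = 1, we get a unique residue mod 1287.
    Write x = 41 + 117·t and substitute into x ≡ 3 (mod 11): 117·t ≡ 3 − 41 = -38 (mod 11).
    Reduce coefficients mod 11: 7·t ≡ 6 (mod 11).
    The inverse of 7 mod 11 is 8 (since 7·8 = 56 = 5·11 + 1), so t ≡ 8·6 = 48 ≡ 4 (mod 11).
    Then x = 41 + 117·4 = 509, valid modulo lcm(117, 11) = 1287: x ≡ 509 (mod 1287).
Verify: 509 mod 9 = 5 ✓, 509 mod 13 = 2 ✓, 509 mod 11 = 3 ✓.

x ≡ 509 (mod 1287).


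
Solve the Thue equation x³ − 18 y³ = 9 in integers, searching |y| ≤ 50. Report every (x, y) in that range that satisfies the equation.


The equation is x³ - 18y³ = 9. For fixed y, x³ = 18·y³ + 9, so a solution requires the RHS to be a perfect cube.
Strategy: iterate y from -50 to 50, compute RHS = 18·y³ + 9, and check whether it is a (positive or negative) perfect cube.
Check small values of y:
  y = 0: RHS = 9 is not a perfect cube.
  y = 1: RHS = 27 = (3)³ ⇒ x = 3 works.
  y = -1: RHS = -9 is not a perfect cube.
  y = 2: RHS = 153 is not a perfect cube.
  y = -2: RHS = -135 is not a perfect cube.
  y = 3: RHS = 495 is not a perfect cube.
  y = -3: RHS = -477 is not a perfect cube.
Continuing the search up to |y| = 50 finds no further solutions beyond those listed.
Collected solutions: (3, 1).

Solutions (with |y| ≤ 50): (3, 1).


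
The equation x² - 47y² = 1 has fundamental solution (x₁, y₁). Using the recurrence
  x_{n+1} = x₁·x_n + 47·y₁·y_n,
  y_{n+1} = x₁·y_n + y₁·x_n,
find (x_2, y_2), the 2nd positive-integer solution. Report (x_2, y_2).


Step 1: Find the fundamental solution (x₁, y₁) of x² - 47y² = 1.
  Expand √47 as a continued fraction. a₀ = ⌊√47⌋ = 6; iterate m_{k+1} = d_k·a_k − m_k, d_{k+1} = (47 − m_{k+1}²)/d_k, a_{k+1} = ⌊(a₀ + m_{k+1})/d_{k+1}⌋ (starting m₀ = 0, d₀ = 1), with convergents p_k = a_k·p_{k-1} + p_{k-2}, q_k = a_k·q_{k-1} + q_{k-2} (p₋₁ = 1, q₋₁ = 0):
  k = 0: a₀ = 6; p₀/q₀ = 6/1; p₀² − 47·q₀² = 36 − 47 = -11.
  k = 1: m = 6, d = 11, a = ⌊(6 + 6)/11⌋ = 1; p/q = (1·6 + 1)/(1·1 + 0) = 7/1; p² − 47·q² = 49 − 47 = 2.
  k = 2: m = 5, d = 2, a = ⌊(6 + 5)/2⌋ = 5; p/q = (5·7 + 6)/(5·1 + 1) = 41/6; p² − 47·q² = 1681 − 1692 = -11.
  k = 3: m = 5, d = 11, a = ⌊(6 + 5)/11⌋ = 1; p/q = (1·41 + 7)/(1·6 + 1) = 48/7; p² − 47·q² = 2304 − 2303 = 1.
  The first convergent with p² − 47·q² = 1 gives the fundamental solution (x₁, y₁) = (48, 7).
Step 2: Apply the recurrence (x_{n+1}, y_{n+1}) = (x₁x_n + 47y₁y_n, x₁y_n + y₁x_n) repeatedly.
  From (x_1, y_1) = (48, 7): x_2 = 48·48 + 47·7·7 = 4607; y_2 = 48·7 + 7·48 = 672.
Step 3: Verify x_2² - 47·y_2² = 21224449 - 21224448 = 1 (should be 1). ✓

(x_1, y_1) = (48, 7); (x_2, y_2) = (4607, 672).


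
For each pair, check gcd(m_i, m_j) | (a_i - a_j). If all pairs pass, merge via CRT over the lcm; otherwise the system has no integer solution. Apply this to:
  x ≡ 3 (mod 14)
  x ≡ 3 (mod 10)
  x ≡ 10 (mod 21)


Moduli 14, 10, 21 are not pairwise coprime, so CRT works modulo lcm(m_i) when all pairwise compatibility conditions hold.
Pairwise compatibility: gcd(m_i, m_j) must divide a_i - a_j for every pair.
Merge one congruence at a time:
  Start: x ≡ 3 (mod 14).
  Combine with x ≡ 3 (mod 10): gcd(14, 10) = 2; 3 - 3 = 0, which IS divisible by 2, so compatible.
    Write x = 3 + 14·t and substitute into x ≡ 3 (mod 10): 14·t ≡ 3 − 3 = 0 (mod 10).
    Divide the congruence (and modulus) by g = 2: 7·t ≡ 0 (mod 5).
    Reduce coefficients mod 5: 2·t ≡ 0 (mod 5).
    The inverse of 2 mod 5 is 3 (since 2·3 = 6 = 1·5 + 1), so t ≡ 3·0 = 0 ≡ 0 (mod 5).
    Then x = 3 + 14·0 = 3, valid modulo lcm(14, 10) = 70: x ≡ 3 (mod 70).
  Combine with x ≡ 10 (mod 21): gcd(70, 21) = 7; 10 - 3 = 7, which IS divisible by 7, so compatible.
    Write x = 3 + 70·t and substitute into x ≡ 10 (mod 21): 70·t ≡ 10 − 3 = 7 (mod 21).
    Divide the congruence (and modulus) by g = 7: 10·t ≡ 1 (mod 3).
    Reduce coefficients mod 3: 1·t ≡ 1 (mod 3).
    So t ≡ 1 (mod 3).
    Then x = 3 + 70·1 = 73, valid modulo lcm(70, 21) = 210: x ≡ 73 (mod 210).
Verify: 73 mod 14 = 3, 73 mod 10 = 3, 73 mod 21 = 10.

x ≡ 73 (mod 210).


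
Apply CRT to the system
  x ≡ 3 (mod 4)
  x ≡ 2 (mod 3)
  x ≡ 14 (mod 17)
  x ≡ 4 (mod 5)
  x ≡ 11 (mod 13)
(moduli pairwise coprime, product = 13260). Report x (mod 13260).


Product of moduli M = 4 · 3 · 17 · 5 · 13 = 13260.
Merge one congruence at a time:
  Start: x ≡ 3 (mod 4).
  Combine with x ≡ 2 (mod 3); new modulus lcm = 12.
    Write x = 3 + 4·t and substitute into x ≡ 2 (mod 3): 4·t ≡ 2 − 3 = -1 (mod 3).
    Reduce coefficients mod 3: 1·t ≡ 2 (mod 3).
    So t ≡ 2 (mod 3).
    Then x = 3 + 4·2 = 11, valid modulo lcm(4, 3) = 12: x ≡ 11 (mod 12).
  Combine with x ≡ 14 (mod 17); new modulus lcm = 204.
    Write x = 11 + 12·t and substitute into x ≡ 14 (mod 17): 12·t ≡ 14 − 11 = 3 (mod 17).
    The inverse of 12 mod 17 is 10 (since 12·10 = 120 = 7·17 + 1), so t ≡ 10·3 = 30 ≡ 13 (mod 17).
    Then x = 11 + 12·13 = 167, valid modulo lcm(12, 17) = 204: x ≡ 167 (mod 204).
  Combine with x ≡ 4 (mod 5); new modulus lcm = 1020.
    Write x = 167 + 204·t and substitute into x ≡ 4 (mod 5): 204·t ≡ 4 − 167 = -163 (mod 5).
    Reduce coefficients mod 5: 4·t ≡ 2 (mod 5).
    The inverse of 4 mod 5 is 4 (since 4·4 = 16 = 3·5 + 1), so t ≡ 4·2 = 8 ≡ 3 (mod 5).
    Then x = 167 + 204·3 = 779, valid modulo lcm(204, 5) = 1020: x ≡ 779 (mod 1020).
  Combine with x ≡ 11 (mod 13); new modulus lcm = 13260.
    Write x = 779 + 1020·t and substitute into x ≡ 11 (mod 13): 1020·t ≡ 11 − 779 = -768 (mod 13).
    Reduce coefficients mod 13: 6·t ≡ 12 (mod 13).
    The inverse of 6 mod 13 is 11 (since 6·11 = 66 = 5·13 + 1), so t ≡ 11·12 = 132 ≡ 2 (mod 13).
    Then x = 779 + 1020·2 = 2819, valid modulo lcm(1020, 13) = 13260: x ≡ 2819 (mod 13260).
Verify against each original: 2819 mod 4 = 3, 2819 mod 3 = 2, 2819 mod 17 = 14, 2819 mod 5 = 4, 2819 mod 13 = 11.

x ≡ 2819 (mod 13260).


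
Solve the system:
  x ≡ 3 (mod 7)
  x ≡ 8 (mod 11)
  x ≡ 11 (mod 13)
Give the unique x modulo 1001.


Moduli 7, 11, 13 are pairwise coprime; by CRT there is a unique solution modulo M = 7 · 11 · 13 = 1001.
Solve pairwise, accumulating the modulus:
  Start with x ≡ 3 (mod 7).
  Combine with x ≡ 8 (mod 11): since gcd(7, 11) = 1, we get a unique residue mod 77.
    Write x = 3 + 7·t and substitute into x ≡ 8 (mod 11): 7·t ≡ 8 − 3 = 5 (mod 11).
    The inverse of 7 mod 11 is 8 (since 7·8 = 56 = 5·11 + 1), so t ≡ 8·5 = 40 ≡ 7 (mod 11).
    Then x = 3 + 7·7 = 52, valid modulo lcm(7, 11) = 77: x ≡ 52 (mod 77).
  Combine with x ≡ 11 (mod 13): since gcd(77, 13) = 1, we get a unique residue mod 1001.
    Write x = 52 + 77·t and substitute into x ≡ 11 (mod 13): 77·t ≡ 11 − 52 = -41 (mod 13).
    Reduce coefficients mod 13: 12·t ≡ 11 (mod 13).
    The inverse of 12 mod 13 is 12 (since 12·12 = 144 = 11·13 + 1), so t ≡ 12·11 = 132 ≡ 2 (mod 13).
    Then x = 52 + 77·2 = 206, valid modulo lcm(77, 13) = 1001: x ≡ 206 (mod 1001).
Verify: 206 mod 7 = 3 ✓, 206 mod 11 = 8 ✓, 206 mod 13 = 11 ✓.

x ≡ 206 (mod 1001).


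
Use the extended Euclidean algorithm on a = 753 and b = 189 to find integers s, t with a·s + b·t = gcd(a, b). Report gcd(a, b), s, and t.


Euclidean algorithm on (753, 189) — divide until remainder is 0:
  753 = 3 · 189 + 186
  189 = 1 · 186 + 3
  186 = 62 · 3 + 0
gcd(753, 189) = 3.
Track Bezout coefficients alongside the remainders: start with r₀ = 753 = a·1 + b·0 (s = 1, t = 0) and r₁ = 189 = a·0 + b·1 (s = 0, t = 1); each new remainder r_{k+1} = r_{k-1} − q_k·r_k inherits s_{k+1} = s_{k-1} − q_k·s_k, t_{k+1} = t_{k-1} − q_k·t_k, so r_k = a·s_k + b·t_k at every step:
  q = 3: r = 186, s = 1 − 3·0 = 1, t = 0 − 3·1 = -3  (check: 753·1 + 189·(-3) = 186)
  q = 1: r = 3, s = 0 − 1·1 = -1, t = 1 − 1·(-3) = 4  (check: 753·(-1) + 189·4 = 3)
The row with r = 3 (the gcd) gives the Bezout coefficients s = -1, t = 4.
Result: 753 · (-1) + 189 · (4) = 3.

gcd(753, 189) = 3; s = -1, t = 4 (check: 753·(-1) + 189·4 = 3).


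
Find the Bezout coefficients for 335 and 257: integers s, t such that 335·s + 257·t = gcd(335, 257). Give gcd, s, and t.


Euclidean algorithm on (335, 257) — divide until remainder is 0:
  335 = 1 · 257 + 78
  257 = 3 · 78 + 23
  78 = 3 · 23 + 9
  23 = 2 · 9 + 5
  9 = 1 · 5 + 4
  5 = 1 · 4 + 1
  4 = 4 · 1 + 0
gcd(335, 257) = 1.
Track Bezout coefficients alongside the remainders: start with r₀ = 335 = a·1 + b·0 (s = 1, t = 0) and r₁ = 257 = a·0 + b·1 (s = 0, t = 1); each new remainder r_{k+1} = r_{k-1} − q_k·r_k inherits s_{k+1} = s_{k-1} − q_k·s_k, t_{k+1} = t_{k-1} − q_k·t_k, so r_k = a·s_k + b·t_k at every step:
  q = 1: r = 78, s = 1 − 1·0 = 1, t = 0 − 1·1 = -1  (check: 335·1 + 257·(-1) = 78)
  q = 3: r = 23, s = 0 − 3·1 = -3, t = 1 − 3·(-1) = 4  (check: 335·(-3) + 257·4 = 23)
  q = 3: r = 9, s = 1 − 3·(-3) = 10, t = -1 − 3·4 = -13  (check: 335·10 + 257·(-13) = 9)
  q = 2: r = 5, s = -3 − 2·10 = -23, t = 4 − 2·(-13) = 30  (check: 335·(-23) + 257·30 = 5)
  q = 1: r = 4, s = 10 − 1·(-23) = 33, t = -13 − 1·30 = -43  (check: 335·33 + 257·(-43) = 4)
  q = 1: r = 1, s = -23 − 1·33 = -56, t = 30 − 1·(-43) = 73  (check: 335·(-56) + 257·73 = 1)
The row with r = 1 (the gcd) gives the Bezout coefficients s = -56, t = 73.
Result: 335 · (-56) + 257 · (73) = 1.

gcd(335, 257) = 1; s = -56, t = 73 (check: 335·(-56) + 257·73 = 1).


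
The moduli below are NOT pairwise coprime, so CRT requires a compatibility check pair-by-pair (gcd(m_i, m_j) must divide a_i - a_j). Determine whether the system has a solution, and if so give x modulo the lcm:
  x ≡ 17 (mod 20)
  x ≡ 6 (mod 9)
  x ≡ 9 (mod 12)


Moduli 20, 9, 12 are not pairwise coprime, so CRT works modulo lcm(m_i) when all pairwise compatibility conditions hold.
Pairwise compatibility: gcd(m_i, m_j) must divide a_i - a_j for every pair.
Merge one congruence at a time:
  Start: x ≡ 17 (mod 20).
  Combine with x ≡ 6 (mod 9): gcd(20, 9) = 1; 6 - 17 = -11, which IS divisible by 1, so compatible.
    Write x = 17 + 20·t and substitute into x ≡ 6 (mod 9): 20·t ≡ 6 − 17 = -11 (mod 9).
    Reduce coefficients mod 9: 2·t ≡ 7 (mod 9).
    The inverse of 2 mod 9 is 5 (since 2·5 = 10 = 1·9 + 1), so t ≡ 5·7 = 35 ≡ 8 (mod 9).
    Then x = 17 + 20·8 = 177, valid modulo lcm(20, 9) = 180: x ≡ 177 (mod 180).
  Combine with x ≡ 9 (mod 12): gcd(180, 12) = 12; 9 - 177 = -168, which IS divisible by 12, so compatible.
    Write x = 177 + 180·t and substitute into x ≡ 9 (mod 12): 180·t ≡ 9 − 177 = -168 (mod 12).
    Divide the congruence (and modulus) by g = 12: 15·t ≡ -14 (mod 1).
    Modulo 1 every t works; take t = 0.
    Then x = 177 + 180·0 = 177, valid modulo lcm(180, 12) = 180: x ≡ 177 (mod 180).
Verify: 177 mod 20 = 17, 177 mod 9 = 6, 177 mod 12 = 9.

x ≡ 177 (mod 180).


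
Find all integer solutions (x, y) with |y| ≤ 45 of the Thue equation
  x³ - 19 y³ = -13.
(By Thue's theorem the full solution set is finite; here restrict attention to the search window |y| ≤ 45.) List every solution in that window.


The equation is x³ - 19y³ = -13. For fixed y, x³ = 19·y³ − 13, so a solution requires the RHS to be a perfect cube.
Strategy: iterate y from -45 to 45, compute RHS = 19·y³ − 13, and check whether it is a (positive or negative) perfect cube.
Check small values of y:
  y = 0: RHS = -13 is not a perfect cube.
  y = 1: RHS = 6 is not a perfect cube.
  y = -1: RHS = -32 is not a perfect cube.
  y = 2: RHS = 139 is not a perfect cube.
  y = -2: RHS = -165 is not a perfect cube.
  y = 3: RHS = 500 is not a perfect cube.
  y = -3: RHS = -526 is not a perfect cube.
Continuing the search up to |y| = 45 finds no solutions either.
No (x, y) in the scanned range satisfies the equation.

No integer solutions with |y| ≤ 45.


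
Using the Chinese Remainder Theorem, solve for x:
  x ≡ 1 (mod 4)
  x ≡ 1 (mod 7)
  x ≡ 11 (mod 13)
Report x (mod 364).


Moduli 4, 7, 13 are pairwise coprime; by CRT there is a unique solution modulo M = 4 · 7 · 13 = 364.
Solve pairwise, accumulating the modulus:
  Start with x ≡ 1 (mod 4).
  Combine with x ≡ 1 (mod 7): since gcd(4, 7) = 1, we get a unique residue mod 28.
    Write x = 1 + 4·t and substitute into x ≡ 1 (mod 7): 4·t ≡ 1 − 1 = 0 (mod 7).
    The inverse of 4 mod 7 is 2 (since 4·2 = 8 = 1·7 + 1), so t ≡ 2·0 = 0 ≡ 0 (mod 7).
    Then x = 1 + 4·0 = 1, valid modulo lcm(4, 7) = 28: x ≡ 1 (mod 28).
  Combine with x ≡ 11 (mod 13): since gcd(28, 13) = 1, we get a unique residue mod 364.
    Write x = 1 + 28·t and substitute into x ≡ 11 (mod 13): 28·t ≡ 11 − 1 = 10 (mod 13).
    Reduce coefficients mod 13: 2·t ≡ 10 (mod 13).
    The inverse of 2 mod 13 is 7 (since 2·7 = 14 = 1·13 + 1), so t ≡ 7·10 = 70 ≡ 5 (mod 13).
    Then x = 1 + 28·5 = 141, valid modulo lcm(28, 13) = 364: x ≡ 141 (mod 364).
Verify: 141 mod 4 = 1 ✓, 141 mod 7 = 1 ✓, 141 mod 13 = 11 ✓.

x ≡ 141 (mod 364).


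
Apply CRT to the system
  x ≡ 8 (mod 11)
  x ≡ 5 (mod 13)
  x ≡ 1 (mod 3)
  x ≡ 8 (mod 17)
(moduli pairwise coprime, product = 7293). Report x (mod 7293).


Product of moduli M = 11 · 13 · 3 · 17 = 7293.
Merge one congruence at a time:
  Start: x ≡ 8 (mod 11).
  Combine with x ≡ 5 (mod 13); new modulus lcm = 143.
    Write x = 8 + 11·t and substitute into x ≡ 5 (mod 13): 11·t ≡ 5 − 8 = -3 (mod 13).
    Reduce coefficients mod 13: 11·t ≡ 10 (mod 13).
    The inverse of 11 mod 13 is 6 (since 11·6 = 66 = 5·13 + 1), so t ≡ 6·10 = 60 ≡ 8 (mod 13).
    Then x = 8 + 11·8 = 96, valid modulo lcm(11, 13) = 143: x ≡ 96 (mod 143).
  Combine with x ≡ 1 (mod 3); new modulus lcm = 429.
    Write x = 96 + 143·t and substitute into x ≡ 1 (mod 3): 143·t ≡ 1 − 96 = -95 (mod 3).
    Reduce coefficients mod 3: 2·t ≡ 1 (mod 3).
    The inverse of 2 mod 3 is 2 (since 2·2 = 4 = 1·3 + 1), so t ≡ 2·1 = 2 ≡ 2 (mod 3).
    Then x = 96 + 143·2 = 382, valid modulo lcm(143, 3) = 429: x ≡ 382 (mod 429).
  Combine with x ≡ 8 (mod 17); new modulus lcm = 7293.
    Write x = 382 + 429·t and substitute into x ≡ 8 (mod 17): 429·t ≡ 8 − 382 = -374 (mod 17).
    Reduce coefficients mod 17: 4·t ≡ 0 (mod 17).
    The inverse of 4 mod 17 is 13 (since 4·13 = 52 = 3·17 + 1), so t ≡ 13·0 = 0 ≡ 0 (mod 17).
    Then x = 382 + 429·0 = 382, valid modulo lcm(429, 17) = 7293: x ≡ 382 (mod 7293).
Verify against each original: 382 mod 11 = 8, 382 mod 13 = 5, 382 mod 3 = 1, 382 mod 17 = 8.

x ≡ 382 (mod 7293).


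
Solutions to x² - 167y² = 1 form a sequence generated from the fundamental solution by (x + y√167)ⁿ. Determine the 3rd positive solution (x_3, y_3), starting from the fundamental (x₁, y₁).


Step 1: Find the fundamental solution (x₁, y₁) of x² - 167y² = 1.
  Expand √167 as a continued fraction. a₀ = ⌊√167⌋ = 12; iterate m_{k+1} = d_k·a_k − m_k, d_{k+1} = (167 − m_{k+1}²)/d_k, a_{k+1} = ⌊(a₀ + m_{k+1})/d_{k+1}⌋ (starting m₀ = 0, d₀ = 1), with convergents p_k = a_k·p_{k-1} + p_{k-2}, q_k = a_k·q_{k-1} + q_{k-2} (p₋₁ = 1, q₋₁ = 0):
  k = 0: a₀ = 12; p₀/q₀ = 12/1; p₀² − 167·q₀² = 144 − 167 = -23.
  k = 1: m = 12, d = 23, a = ⌊(12 + 12)/23⌋ = 1; p/q = (1·12 + 1)/(1·1 + 0) = 13/1; p² − 167·q² = 169 − 167 = 2.
  k = 2: m = 11, d = 2, a = ⌊(12 + 11)/2⌋ = 11; p/q = (11·13 + 12)/(11·1 + 1) = 155/12; p² − 167·q² = 24025 − 24048 = -23.
  k = 3: m = 11, d = 23, a = ⌊(12 + 11)/23⌋ = 1; p/q = (1·155 + 13)/(1·12 + 1) = 168/13; p² − 167·q² = 28224 − 28223 = 1.
  The first convergent with p² − 167·q² = 1 gives the fundamental solution (x₁, y₁) = (168, 13).
Step 2: Apply the recurrence (x_{n+1}, y_{n+1}) = (x₁x_n + 167y₁y_n, x₁y_n + y₁x_n) repeatedly.
  From (x_1, y_1) = (168, 13): x_2 = 168·168 + 167·13·13 = 56447; y_2 = 168·13 + 13·168 = 4368.
  From (x_2, y_2) = (56447, 4368): x_3 = 168·56447 + 167·13·4368 = 18966024; y_3 = 168·4368 + 13·56447 = 1467635.
Step 3: Verify x_3² - 167·y_3² = 359710066368576 - 359710066368575 = 1 (should be 1). ✓

(x_1, y_1) = (168, 13); (x_3, y_3) = (18966024, 1467635).


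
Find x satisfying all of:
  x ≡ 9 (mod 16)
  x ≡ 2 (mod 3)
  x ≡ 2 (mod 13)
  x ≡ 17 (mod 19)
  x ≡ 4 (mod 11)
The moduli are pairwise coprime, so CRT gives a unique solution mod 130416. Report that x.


Product of moduli M = 16 · 3 · 13 · 19 · 11 = 130416.
Merge one congruence at a time:
  Start: x ≡ 9 (mod 16).
  Combine with x ≡ 2 (mod 3); new modulus lcm = 48.
    Write x = 9 + 16·t and substitute into x ≡ 2 (mod 3): 16·t ≡ 2 − 9 = -7 (mod 3).
    Reduce coefficients mod 3: 1·t ≡ 2 (mod 3).
    So t ≡ 2 (mod 3).
    Then x = 9 + 16·2 = 41, valid modulo lcm(16, 3) = 48: x ≡ 41 (mod 48).
  Combine with x ≡ 2 (mod 13); new modulus lcm = 624.
    Write x = 41 + 48·t and substitute into x ≡ 2 (mod 13): 48·t ≡ 2 − 41 = -39 (mod 13).
    Reduce coefficients mod 13: 9·t ≡ 0 (mod 13).
    The inverse of 9 mod 13 is 3 (since 9·3 = 27 = 2·13 + 1), so t ≡ 3·0 = 0 ≡ 0 (mod 13).
    Then x = 41 + 48·0 = 41, valid modulo lcm(48, 13) = 624: x ≡ 41 (mod 624).
  Combine with x ≡ 17 (mod 19); new modulus lcm = 11856.
    Write x = 41 + 624·t and substitute into x ≡ 17 (mod 19): 624·t ≡ 17 − 41 = -24 (mod 19).
    Reduce coefficients mod 19: 16·t ≡ 14 (mod 19).
    The inverse of 16 mod 19 is 6 (since 16·6 = 96 = 5·19 + 1), so t ≡ 6·14 = 84 ≡ 8 (mod 19).
    Then x = 41 + 624·8 = 5033, valid modulo lcm(624, 19) = 11856: x ≡ 5033 (mod 11856).
  Combine with x ≡ 4 (mod 11); new modulus lcm = 130416.
    Write x = 5033 + 11856·t and substitute into x ≡ 4 (mod 11): 11856·t ≡ 4 − 5033 = -5029 (mod 11).
    Reduce coefficients mod 11: 9·t ≡ 9 (mod 11).
    The inverse of 9 mod 11 is 5 (since 9·5 = 45 = 4·11 + 1), so t ≡ 5·9 = 45 ≡ 1 (mod 11).
    Then x = 5033 + 11856·1 = 16889, valid modulo lcm(11856, 11) = 130416: x ≡ 16889 (mod 130416).
Verify against each original: 16889 mod 16 = 9, 16889 mod 3 = 2, 16889 mod 13 = 2, 16889 mod 19 = 17, 16889 mod 11 = 4.

x ≡ 16889 (mod 130416).


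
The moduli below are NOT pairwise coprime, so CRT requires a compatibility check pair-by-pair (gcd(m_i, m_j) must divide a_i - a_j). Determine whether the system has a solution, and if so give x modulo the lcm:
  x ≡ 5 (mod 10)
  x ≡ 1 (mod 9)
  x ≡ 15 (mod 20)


Moduli 10, 9, 20 are not pairwise coprime, so CRT works modulo lcm(m_i) when all pairwise compatibility conditions hold.
Pairwise compatibility: gcd(m_i, m_j) must divide a_i - a_j for every pair.
Merge one congruence at a time:
  Start: x ≡ 5 (mod 10).
  Combine with x ≡ 1 (mod 9): gcd(10, 9) = 1; 1 - 5 = -4, which IS divisible by 1, so compatible.
    Write x = 5 + 10·t and substitute into x ≡ 1 (mod 9): 10·t ≡ 1 − 5 = -4 (mod 9).
    Reduce coefficients mod 9: 1·t ≡ 5 (mod 9).
    So t ≡ 5 (mod 9).
    Then x = 5 + 10·5 = 55, valid modulo lcm(10, 9) = 90: x ≡ 55 (mod 90).
  Combine with x ≡ 15 (mod 20): gcd(90, 20) = 10; 15 - 55 = -40, which IS divisible by 10, so compatible.
    Write x = 55 + 90·t and substitute into x ≡ 15 (mod 20): 90·t ≡ 15 − 55 = -40 (mod 20).
    Divide the congruence (and modulus) by g = 10: 9·t ≡ -4 (mod 2).
    Reduce coefficients mod 2: 1·t ≡ 0 (mod 2).
    So t ≡ 0 (mod 2).
    Then x = 55 + 90·0 = 55, valid modulo lcm(90, 20) = 180: x ≡ 55 (mod 180).
Verify: 55 mod 10 = 5, 55 mod 9 = 1, 55 mod 20 = 15.

x ≡ 55 (mod 180).


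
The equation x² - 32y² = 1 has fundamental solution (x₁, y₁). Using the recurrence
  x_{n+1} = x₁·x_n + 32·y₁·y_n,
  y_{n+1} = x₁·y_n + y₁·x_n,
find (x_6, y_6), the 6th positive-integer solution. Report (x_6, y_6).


Step 1: Find the fundamental solution (x₁, y₁) of x² - 32y² = 1.
  Expand √32 as a continued fraction. a₀ = ⌊√32⌋ = 5; iterate m_{k+1} = d_k·a_k − m_k, d_{k+1} = (32 − m_{k+1}²)/d_k, a_{k+1} = ⌊(a₀ + m_{k+1})/d_{k+1}⌋ (starting m₀ = 0, d₀ = 1), with convergents p_k = a_k·p_{k-1} + p_{k-2}, q_k = a_k·q_{k-1} + q_{k-2} (p₋₁ = 1, q₋₁ = 0):
  k = 0: a₀ = 5; p₀/q₀ = 5/1; p₀² − 32·q₀² = 25 − 32 = -7.
  k = 1: m = 5, d = 7, a = ⌊(5 + 5)/7⌋ = 1; p/q = (1·5 + 1)/(1·1 + 0) = 6/1; p² − 32·q² = 36 − 32 = 4.
  k = 2: m = 2, d = 4, a = ⌊(5 + 2)/4⌋ = 1; p/q = (1·6 + 5)/(1·1 + 1) = 11/2; p² − 32·q² = 121 − 128 = -7.
  k = 3: m = 2, d = 7, a = ⌊(5 + 2)/7⌋ = 1; p/q = (1·11 + 6)/(1·2 + 1) = 17/3; p² − 32·q² = 289 − 288 = 1.
  The first convergent with p² − 32·q² = 1 gives the fundamental solution (x₁, y₁) = (17, 3).
Step 2: Apply the recurrence (x_{n+1}, y_{n+1}) = (x₁x_n + 32y₁y_n, x₁y_n + y₁x_n) repeatedly.
  From (x_1, y_1) = (17, 3): x_2 = 17·17 + 32·3·3 = 577; y_2 = 17·3 + 3·17 = 102.
  From (x_2, y_2) = (577, 102): x_3 = 17·577 + 32·3·102 = 19601; y_3 = 17·102 + 3·577 = 3465.
  From (x_3, y_3) = (19601, 3465): x_4 = 17·19601 + 32·3·3465 = 665857; y_4 = 17·3465 + 3·19601 = 117708.
  From (x_4, y_4) = (665857, 117708): x_5 = 17·665857 + 32·3·117708 = 22619537; y_5 = 17·117708 + 3·665857 = 3998607.
  From (x_5, y_5) = (22619537, 3998607): x_6 = 17·22619537 + 32·3·3998607 = 768398401; y_6 = 17·3998607 + 3·22619537 = 135834930.
Step 3: Verify x_6² - 32·y_6² = 590436102659356801 - 590436102659356800 = 1 (should be 1). ✓

(x_1, y_1) = (17, 3); (x_6, y_6) = (768398401, 135834930).


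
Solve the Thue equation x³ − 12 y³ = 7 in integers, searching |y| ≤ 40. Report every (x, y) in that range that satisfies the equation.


The equation is x³ - 12y³ = 7. For fixed y, x³ = 12·y³ + 7, so a solution requires the RHS to be a perfect cube.
Strategy: iterate y from -40 to 40, compute RHS = 12·y³ + 7, and check whether it is a (positive or negative) perfect cube.
Check small values of y:
  y = 0: RHS = 7 is not a perfect cube.
  y = 1: RHS = 19 is not a perfect cube.
  y = -1: RHS = -5 is not a perfect cube.
  y = 2: RHS = 103 is not a perfect cube.
  y = -2: RHS = -89 is not a perfect cube.
  y = 3: RHS = 331 is not a perfect cube.
  y = -3: RHS = -317 is not a perfect cube.
Continuing the search up to |y| = 40 finds no solutions either.
No (x, y) in the scanned range satisfies the equation.

No integer solutions with |y| ≤ 40.


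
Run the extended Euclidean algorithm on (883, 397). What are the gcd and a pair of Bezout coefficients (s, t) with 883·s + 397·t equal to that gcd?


Euclidean algorithm on (883, 397) — divide until remainder is 0:
  883 = 2 · 397 + 89
  397 = 4 · 89 + 41
  89 = 2 · 41 + 7
  41 = 5 · 7 + 6
  7 = 1 · 6 + 1
  6 = 6 · 1 + 0
gcd(883, 397) = 1.
Track Bezout coefficients alongside the remainders: start with r₀ = 883 = a·1 + b·0 (s = 1, t = 0) and r₁ = 397 = a·0 + b·1 (s = 0, t = 1); each new remainder r_{k+1} = r_{k-1} − q_k·r_k inherits s_{k+1} = s_{k-1} − q_k·s_k, t_{k+1} = t_{k-1} − q_k·t_k, so r_k = a·s_k + b·t_k at every step:
  q = 2: r = 89, s = 1 − 2·0 = 1, t = 0 − 2·1 = -2  (check: 883·1 + 397·(-2) = 89)
  q = 4: r = 41, s = 0 − 4·1 = -4, t = 1 − 4·(-2) = 9  (check: 883·(-4) + 397·9 = 41)
  q = 2: r = 7, s = 1 − 2·(-4) = 9, t = -2 − 2·9 = -20  (check: 883·9 + 397·(-20) = 7)
  q = 5: r = 6, s = -4 − 5·9 = -49, t = 9 − 5·(-20) = 109  (check: 883·(-49) + 397·109 = 6)
  q = 1: r = 1, s = 9 − 1·(-49) = 58, t = -20 − 1·109 = -129  (check: 883·58 + 397·(-129) = 1)
The row with r = 1 (the gcd) gives the Bezout coefficients s = 58, t = -129.
Result: 883 · (58) + 397 · (-129) = 1.

gcd(883, 397) = 1; s = 58, t = -129 (check: 883·58 + 397·(-129) = 1).


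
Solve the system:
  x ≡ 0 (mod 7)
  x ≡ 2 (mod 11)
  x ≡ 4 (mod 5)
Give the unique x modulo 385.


Moduli 7, 11, 5 are pairwise coprime; by CRT there is a unique solution modulo M = 7 · 11 · 5 = 385.
Solve pairwise, accumulating the modulus:
  Start with x ≡ 0 (mod 7).
  Combine with x ≡ 2 (mod 11): since gcd(7, 11) = 1, we get a unique residue mod 77.
    Write x = 0 + 7·t and substitute into x ≡ 2 (mod 11): 7·t ≡ 2 − 0 = 2 (mod 11).
    The inverse of 7 mod 11 is 8 (since 7·8 = 56 = 5·11 + 1), so t ≡ 8·2 = 16 ≡ 5 (mod 11).
    Then x = 0 + 7·5 = 35, valid modulo lcm(7, 11) = 77: x ≡ 35 (mod 77).
  Combine with x ≡ 4 (mod 5): since gcd(77, 5) = 1, we get a unique residue mod 385.
    Write x = 35 + 77·t and substitute into x ≡ 4 (mod 5): 77·t ≡ 4 − 35 = -31 (mod 5).
    Reduce coefficients mod 5: 2·t ≡ 4 (mod 5).
    The inverse of 2 mod 5 is 3 (since 2·3 = 6 = 1·5 + 1), so t ≡ 3·4 = 12 ≡ 2 (mod 5).
    Then x = 35 + 77·2 = 189, valid modulo lcm(77, 5) = 385: x ≡ 189 (mod 385).
Verify: 189 mod 7 = 0 ✓, 189 mod 11 = 2 ✓, 189 mod 5 = 4 ✓.

x ≡ 189 (mod 385).


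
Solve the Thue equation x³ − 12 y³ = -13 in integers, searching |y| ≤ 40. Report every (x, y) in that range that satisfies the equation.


The equation is x³ - 12y³ = -13. For fixed y, x³ = 12·y³ − 13, so a solution requires the RHS to be a perfect cube.
Strategy: iterate y from -40 to 40, compute RHS = 12·y³ − 13, and check whether it is a (positive or negative) perfect cube.
Check small values of y:
  y = 0: RHS = -13 is not a perfect cube.
  y = 1: RHS = -1 = (-1)³ ⇒ x = -1 works.
  y = -1: RHS = -25 is not a perfect cube.
  y = 2: RHS = 83 is not a perfect cube.
  y = -2: RHS = -109 is not a perfect cube.
  y = 3: RHS = 311 is not a perfect cube.
  y = -3: RHS = -337 is not a perfect cube.
Continuing the search up to |y| = 40 finds no further solutions beyond those listed.
Collected solutions: (-1, 1).

Solutions (with |y| ≤ 40): (-1, 1).


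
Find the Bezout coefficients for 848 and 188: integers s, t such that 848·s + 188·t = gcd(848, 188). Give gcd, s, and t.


Euclidean algorithm on (848, 188) — divide until remainder is 0:
  848 = 4 · 188 + 96
  188 = 1 · 96 + 92
  96 = 1 · 92 + 4
  92 = 23 · 4 + 0
gcd(848, 188) = 4.
Track Bezout coefficients alongside the remainders: start with r₀ = 848 = a·1 + b·0 (s = 1, t = 0) and r₁ = 188 = a·0 + b·1 (s = 0, t = 1); each new remainder r_{k+1} = r_{k-1} − q_k·r_k inherits s_{k+1} = s_{k-1} − q_k·s_k, t_{k+1} = t_{k-1} − q_k·t_k, so r_k = a·s_k + b·t_k at every step:
  q = 4: r = 96, s = 1 − 4·0 = 1, t = 0 − 4·1 = -4  (check: 848·1 + 188·(-4) = 96)
  q = 1: r = 92, s = 0 − 1·1 = -1, t = 1 − 1·(-4) = 5  (check: 848·(-1) + 188·5 = 92)
  q = 1: r = 4, s = 1 − 1·(-1) = 2, t = -4 − 1·5 = -9  (check: 848·2 + 188·(-9) = 4)
The row with r = 4 (the gcd) gives the Bezout coefficients s = 2, t = -9.
Result: 848 · (2) + 188 · (-9) = 4.

gcd(848, 188) = 4; s = 2, t = -9 (check: 848·2 + 188·(-9) = 4).


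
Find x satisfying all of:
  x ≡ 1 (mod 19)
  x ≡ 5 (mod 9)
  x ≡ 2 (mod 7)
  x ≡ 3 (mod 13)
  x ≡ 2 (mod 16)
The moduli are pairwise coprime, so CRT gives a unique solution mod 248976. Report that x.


Product of moduli M = 19 · 9 · 7 · 13 · 16 = 248976.
Merge one congruence at a time:
  Start: x ≡ 1 (mod 19).
  Combine with x ≡ 5 (mod 9); new modulus lcm = 171.
    Write x = 1 + 19·t and substitute into x ≡ 5 (mod 9): 19·t ≡ 5 − 1 = 4 (mod 9).
    Reduce coefficients mod 9: 1·t ≡ 4 (mod 9).
    So t ≡ 4 (mod 9).
    Then x = 1 + 19·4 = 77, valid modulo lcm(19, 9) = 171: x ≡ 77 (mod 171).
  Combine with x ≡ 2 (mod 7); new modulus lcm = 1197.
    Write x = 77 + 171·t and substitute into x ≡ 2 (mod 7): 171·t ≡ 2 − 77 = -75 (mod 7).
    Reduce coefficients mod 7: 3·t ≡ 2 (mod 7).
    The inverse of 3 mod 7 is 5 (since 3·5 = 15 = 2·7 + 1), so t ≡ 5·2 = 10 ≡ 3 (mod 7).
    Then x = 77 + 171·3 = 590, valid modulo lcm(171, 7) = 1197: x ≡ 590 (mod 1197).
  Combine with x ≡ 3 (mod 13); new modulus lcm = 15561.
    Write x = 590 + 1197·t and substitute into x ≡ 3 (mod 13): 1197·t ≡ 3 − 590 = -587 (mod 13).
    Reduce coefficients mod 13: 1·t ≡ 11 (mod 13).
    So t ≡ 11 (mod 13).
    Then x = 590 + 1197·11 = 13757, valid modulo lcm(1197, 13) = 15561: x ≡ 13757 (mod 15561).
  Combine with x ≡ 2 (mod 16); new modulus lcm = 248976.
    Write x = 13757 + 15561·t and substitute into x ≡ 2 (mod 16): 15561·t ≡ 2 − 13757 = -13755 (mod 16).
    Reduce coefficients mod 16: 9·t ≡ 5 (mod 16).
    The inverse of 9 mod 16 is 9 (since 9·9 = 81 = 5·16 + 1), so t ≡ 9·5 = 45 ≡ 13 (mod 16).
    Then x = 13757 + 15561·13 = 216050, valid modulo lcm(15561, 16) = 248976: x ≡ 216050 (mod 248976).
Verify against each original: 216050 mod 19 = 1, 216050 mod 9 = 5, 216050 mod 7 = 2, 216050 mod 13 = 3, 216050 mod 16 = 2.

x ≡ 216050 (mod 248976).


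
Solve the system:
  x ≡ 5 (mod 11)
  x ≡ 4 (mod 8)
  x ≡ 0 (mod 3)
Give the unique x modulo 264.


Moduli 11, 8, 3 are pairwise coprime; by CRT there is a unique solution modulo M = 11 · 8 · 3 = 264.
Solve pairwise, accumulating the modulus:
  Start with x ≡ 5 (mod 11).
  Combine with x ≡ 4 (mod 8): since gcd(11, 8) = 1, we get a unique residue mod 88.
    Write x = 5 + 11·t and substitute into x ≡ 4 (mod 8): 11·t ≡ 4 − 5 = -1 (mod 8).
    Reduce coefficients mod 8: 3·t ≡ 7 (mod 8).
    The inverse of 3 mod 8 is 3 (since 3·3 = 9 = 1·8 + 1), so t ≡ 3·7 = 21 ≡ 5 (mod 8).
    Then x = 5 + 11·5 = 60, valid modulo lcm(11, 8) = 88: x ≡ 60 (mod 88).
  Combine with x ≡ 0 (mod 3): since gcd(88, 3) = 1, we get a unique residue mod 264.
    Write x = 60 + 88·t and substitute into x ≡ 0 (mod 3): 88·t ≡ 0 − 60 = -60 (mod 3).
    Reduce coefficients mod 3: 1·t ≡ 0 (mod 3).
    So t ≡ 0 (mod 3).
    Then x = 60 + 88·0 = 60, valid modulo lcm(88, 3) = 264: x ≡ 60 (mod 264).
Verify: 60 mod 11 = 5 ✓, 60 mod 8 = 4 ✓, 60 mod 3 = 0 ✓.

x ≡ 60 (mod 264).


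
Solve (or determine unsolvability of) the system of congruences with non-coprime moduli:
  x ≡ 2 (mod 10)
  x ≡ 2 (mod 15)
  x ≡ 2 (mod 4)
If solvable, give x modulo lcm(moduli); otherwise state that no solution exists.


Moduli 10, 15, 4 are not pairwise coprime, so CRT works modulo lcm(m_i) when all pairwise compatibility conditions hold.
Pairwise compatibility: gcd(m_i, m_j) must divide a_i - a_j for every pair.
Merge one congruence at a time:
  Start: x ≡ 2 (mod 10).
  Combine with x ≡ 2 (mod 15): gcd(10, 15) = 5; 2 - 2 = 0, which IS divisible by 5, so compatible.
    Write x = 2 + 10·t and substitute into x ≡ 2 (mod 15): 10·t ≡ 2 − 2 = 0 (mod 15).
    Divide the congruence (and modulus) by g = 5: 2·t ≡ 0 (mod 3).
    The inverse of 2 mod 3 is 2 (since 2·2 = 4 = 1·3 + 1), so t ≡ 2·0 = 0 ≡ 0 (mod 3).
    Then x = 2 + 10·0 = 2, valid modulo lcm(10, 15) = 30: x ≡ 2 (mod 30).
  Combine with x ≡ 2 (mod 4): gcd(30, 4) = 2; 2 - 2 = 0, which IS divisible by 2, so compatible.
    Write x = 2 + 30·t and substitute into x ≡ 2 (mod 4): 30·t ≡ 2 − 2 = 0 (mod 4).
    Divide the congruence (and modulus) by g = 2: 15·t ≡ 0 (mod 2).
    Reduce coefficients mod 2: 1·t ≡ 0 (mod 2).
    So t ≡ 0 (mod 2).
    Then x = 2 + 30·0 = 2, valid modulo lcm(30, 4) = 60: x ≡ 2 (mod 60).
Verify: 2 mod 10 = 2, 2 mod 15 = 2, 2 mod 4 = 2.

x ≡ 2 (mod 60).
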